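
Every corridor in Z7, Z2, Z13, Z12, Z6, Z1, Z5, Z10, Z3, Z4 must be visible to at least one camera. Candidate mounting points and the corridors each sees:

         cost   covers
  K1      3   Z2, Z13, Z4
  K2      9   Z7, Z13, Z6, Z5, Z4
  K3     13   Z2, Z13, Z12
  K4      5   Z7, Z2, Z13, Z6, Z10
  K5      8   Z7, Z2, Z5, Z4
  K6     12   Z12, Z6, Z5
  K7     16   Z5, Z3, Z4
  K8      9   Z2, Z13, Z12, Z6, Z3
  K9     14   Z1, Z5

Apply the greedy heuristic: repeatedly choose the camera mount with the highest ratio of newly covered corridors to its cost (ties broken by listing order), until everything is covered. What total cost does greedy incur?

Pick 1: K1 adds 3 new (Z2, Z13, Z4) at cost 3 (ratio 3/3).
Pick 2: K4 adds 3 new (Z7, Z6, Z10) at cost 5 (ratio 3/5).
Pick 3: K8 adds 2 new (Z12, Z3) at cost 9 (ratio 2/9).
Pick 4: K9 adds 2 new (Z1, Z5) at cost 14 (ratio 2/14).
Greedy total cost: 3 + 5 + 9 + 14 = 31.

31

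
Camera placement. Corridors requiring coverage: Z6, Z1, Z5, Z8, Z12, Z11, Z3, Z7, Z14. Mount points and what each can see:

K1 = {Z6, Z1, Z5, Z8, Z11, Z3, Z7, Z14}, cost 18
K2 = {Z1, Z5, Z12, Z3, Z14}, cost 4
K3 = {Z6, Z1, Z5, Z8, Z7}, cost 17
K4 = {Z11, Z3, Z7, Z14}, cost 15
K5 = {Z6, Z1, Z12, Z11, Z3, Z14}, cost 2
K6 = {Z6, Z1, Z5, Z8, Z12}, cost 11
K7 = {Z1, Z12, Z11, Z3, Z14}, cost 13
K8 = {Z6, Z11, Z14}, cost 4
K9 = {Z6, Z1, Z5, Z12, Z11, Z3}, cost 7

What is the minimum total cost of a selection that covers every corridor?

19

K3, K5 cover every corridor at cost 17 + 2 = 19.
Any cover uses at least 2 camera mounts; among all covering selections none totals below 19.
Greedy by coverage-per-cost would pick K5, K2, K3 for 23 — worse than the optimum 19.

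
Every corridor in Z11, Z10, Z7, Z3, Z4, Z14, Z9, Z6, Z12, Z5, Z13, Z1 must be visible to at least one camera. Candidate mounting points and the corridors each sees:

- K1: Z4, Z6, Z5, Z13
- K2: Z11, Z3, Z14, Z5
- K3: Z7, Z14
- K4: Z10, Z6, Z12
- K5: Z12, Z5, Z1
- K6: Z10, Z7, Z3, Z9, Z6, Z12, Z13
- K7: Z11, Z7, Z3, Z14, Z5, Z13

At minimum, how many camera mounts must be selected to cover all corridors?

K1, K2, K5, K6 together cover {Z11, Z10, Z7, Z3, Z4, Z14, Z9, Z6, Z12, Z5, Z13, Z1} — every corridor.
No 3 of the 7 camera mounts cover everything (all 35 triples fall short), so 4 is minimum.

4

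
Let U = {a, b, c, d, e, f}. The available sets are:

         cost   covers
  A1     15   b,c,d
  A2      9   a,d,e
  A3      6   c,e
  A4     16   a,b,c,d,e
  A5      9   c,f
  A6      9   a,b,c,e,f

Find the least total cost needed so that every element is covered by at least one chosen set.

18

A2, A6 cover every element at cost 9 + 9 = 18.
Any cover uses at least 2 sets; among all covering selections none totals below 18.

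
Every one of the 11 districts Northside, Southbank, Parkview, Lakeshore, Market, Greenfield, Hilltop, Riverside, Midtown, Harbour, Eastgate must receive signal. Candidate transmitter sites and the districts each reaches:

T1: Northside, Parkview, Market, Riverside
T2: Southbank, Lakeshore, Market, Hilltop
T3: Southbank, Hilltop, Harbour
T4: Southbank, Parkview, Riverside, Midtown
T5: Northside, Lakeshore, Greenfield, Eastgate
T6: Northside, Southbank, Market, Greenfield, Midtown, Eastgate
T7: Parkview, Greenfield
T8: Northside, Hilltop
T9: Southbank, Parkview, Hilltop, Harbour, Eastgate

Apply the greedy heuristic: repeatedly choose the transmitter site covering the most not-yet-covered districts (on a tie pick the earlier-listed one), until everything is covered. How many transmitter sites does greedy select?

4

Pick 1: T6 covers 6 new districts (Northside, Southbank, Market, Greenfield, Midtown, Eastgate).
Pick 2: T9 covers 3 new districts (Parkview, Hilltop, Harbour).
Pick 3: T1 covers 1 new districts (Riverside).
Pick 4: T2 covers 1 new districts (Lakeshore).
Greedy uses 4 transmitter sites.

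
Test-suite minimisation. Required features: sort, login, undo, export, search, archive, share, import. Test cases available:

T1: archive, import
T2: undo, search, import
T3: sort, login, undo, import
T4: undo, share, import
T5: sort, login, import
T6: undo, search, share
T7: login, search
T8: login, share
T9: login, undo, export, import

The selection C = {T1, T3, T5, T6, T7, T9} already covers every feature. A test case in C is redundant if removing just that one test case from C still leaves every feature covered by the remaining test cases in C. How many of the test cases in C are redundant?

Drop T1: archive uncovered — not redundant.
Drop T3: the rest still cover every feature — redundant.
Drop T5: the rest still cover every feature — redundant.
Drop T6: share uncovered — not redundant.
Drop T7: the rest still cover every feature — redundant.
Drop T9: export uncovered — not redundant.
3 redundant: T3, T5, T7.

3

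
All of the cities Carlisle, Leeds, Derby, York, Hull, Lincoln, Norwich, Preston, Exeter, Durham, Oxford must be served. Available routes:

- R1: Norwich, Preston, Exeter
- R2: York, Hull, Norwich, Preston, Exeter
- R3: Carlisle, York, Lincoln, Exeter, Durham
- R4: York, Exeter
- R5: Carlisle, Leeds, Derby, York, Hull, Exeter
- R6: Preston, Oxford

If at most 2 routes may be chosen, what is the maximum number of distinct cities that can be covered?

8

Choosing R1, R5 covers {Carlisle, Leeds, Derby, York, Hull, Norwich, Preston, Exeter} — 8 cities.
No choice of 2 routes does better; here Lincoln, Durham, Oxford are left uncovered.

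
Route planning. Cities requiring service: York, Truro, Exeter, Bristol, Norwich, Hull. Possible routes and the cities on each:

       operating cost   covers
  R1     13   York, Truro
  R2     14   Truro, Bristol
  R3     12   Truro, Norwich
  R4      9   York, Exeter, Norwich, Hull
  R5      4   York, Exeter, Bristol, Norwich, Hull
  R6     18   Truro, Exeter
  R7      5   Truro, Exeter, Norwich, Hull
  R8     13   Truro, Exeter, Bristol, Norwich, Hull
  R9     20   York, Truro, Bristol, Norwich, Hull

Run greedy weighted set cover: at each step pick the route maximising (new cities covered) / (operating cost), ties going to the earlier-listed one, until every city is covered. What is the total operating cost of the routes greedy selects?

Pick 1: R5 adds 5 new (York, Exeter, Bristol, Norwich, Hull) at operating cost 4 (ratio 5/4).
Pick 2: R7 adds 1 new (Truro) at operating cost 5 (ratio 1/5).
Greedy total operating cost: 4 + 5 = 9.

9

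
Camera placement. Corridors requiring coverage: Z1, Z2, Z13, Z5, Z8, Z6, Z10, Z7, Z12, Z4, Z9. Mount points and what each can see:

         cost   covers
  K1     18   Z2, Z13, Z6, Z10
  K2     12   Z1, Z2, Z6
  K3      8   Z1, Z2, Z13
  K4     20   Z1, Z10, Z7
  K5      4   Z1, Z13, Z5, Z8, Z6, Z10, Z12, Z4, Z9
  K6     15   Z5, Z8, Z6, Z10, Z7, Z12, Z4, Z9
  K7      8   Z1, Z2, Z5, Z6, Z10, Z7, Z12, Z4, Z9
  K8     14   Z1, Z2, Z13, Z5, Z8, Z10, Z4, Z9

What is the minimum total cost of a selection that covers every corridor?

12

K5, K7 cover every corridor at cost 4 + 8 = 12.
Any cover uses at least 2 camera mounts; among all covering selections none totals below 12.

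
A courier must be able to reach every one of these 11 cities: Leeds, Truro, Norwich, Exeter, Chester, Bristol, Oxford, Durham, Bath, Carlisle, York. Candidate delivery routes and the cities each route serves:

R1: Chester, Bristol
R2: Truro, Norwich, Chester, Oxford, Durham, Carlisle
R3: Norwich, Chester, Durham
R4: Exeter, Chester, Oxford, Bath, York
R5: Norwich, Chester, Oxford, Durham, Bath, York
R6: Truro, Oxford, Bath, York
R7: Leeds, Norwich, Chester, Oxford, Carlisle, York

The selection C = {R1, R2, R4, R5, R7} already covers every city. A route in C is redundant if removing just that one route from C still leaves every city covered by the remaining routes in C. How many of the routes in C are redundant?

Drop R1: Bristol uncovered — not redundant.
Drop R2: Truro uncovered — not redundant.
Drop R4: Exeter uncovered — not redundant.
Drop R5: the rest still cover every city — redundant.
Drop R7: Leeds uncovered — not redundant.
1 redundant: R5.

1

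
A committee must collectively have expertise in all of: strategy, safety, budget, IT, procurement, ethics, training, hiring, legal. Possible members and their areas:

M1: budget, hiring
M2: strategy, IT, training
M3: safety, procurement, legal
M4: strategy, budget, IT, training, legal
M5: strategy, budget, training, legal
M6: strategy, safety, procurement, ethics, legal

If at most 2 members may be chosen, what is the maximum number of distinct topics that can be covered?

8

Choosing M4, M6 covers {strategy, safety, budget, IT, procurement, ethics, training, legal} — 8 topics.
No choice of 2 members does better; here hiring is left uncovered.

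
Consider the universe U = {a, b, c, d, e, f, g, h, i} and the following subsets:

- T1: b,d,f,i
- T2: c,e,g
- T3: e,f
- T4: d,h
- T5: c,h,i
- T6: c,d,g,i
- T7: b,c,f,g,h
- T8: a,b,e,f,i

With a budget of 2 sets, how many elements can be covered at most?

8

Choosing T6, T8 covers {a, b, c, d, e, f, g, i} — 8 elements.
No choice of 2 sets does better; here h is left uncovered.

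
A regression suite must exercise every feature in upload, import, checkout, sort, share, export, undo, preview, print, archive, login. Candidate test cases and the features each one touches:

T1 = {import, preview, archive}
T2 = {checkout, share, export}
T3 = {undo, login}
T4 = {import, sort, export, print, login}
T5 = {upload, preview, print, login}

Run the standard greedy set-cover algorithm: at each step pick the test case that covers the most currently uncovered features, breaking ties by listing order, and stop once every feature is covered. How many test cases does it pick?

5

Pick 1: T4 covers 5 new features (import, sort, export, print, login).
Pick 2: T1 covers 2 new features (preview, archive).
Pick 3: T2 covers 2 new features (checkout, share).
Pick 4: T3 covers 1 new features (undo).
Pick 5: T5 covers 1 new features (upload).
Greedy uses 5 test cases.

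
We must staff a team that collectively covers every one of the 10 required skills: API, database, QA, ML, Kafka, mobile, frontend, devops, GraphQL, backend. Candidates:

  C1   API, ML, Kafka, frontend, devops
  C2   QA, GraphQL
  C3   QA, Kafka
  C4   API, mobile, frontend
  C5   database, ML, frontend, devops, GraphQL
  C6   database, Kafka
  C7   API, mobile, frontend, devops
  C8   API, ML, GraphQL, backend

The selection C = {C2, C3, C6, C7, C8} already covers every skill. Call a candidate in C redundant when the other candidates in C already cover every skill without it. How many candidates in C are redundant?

Drop C2: the rest still cover every skill — redundant.
Drop C3: the rest still cover every skill — redundant.
Drop C6: database uncovered — not redundant.
Drop C7: mobile, frontend, devops uncovered — not redundant.
Drop C8: ML, backend uncovered — not redundant.
2 redundant: C2, C3.

2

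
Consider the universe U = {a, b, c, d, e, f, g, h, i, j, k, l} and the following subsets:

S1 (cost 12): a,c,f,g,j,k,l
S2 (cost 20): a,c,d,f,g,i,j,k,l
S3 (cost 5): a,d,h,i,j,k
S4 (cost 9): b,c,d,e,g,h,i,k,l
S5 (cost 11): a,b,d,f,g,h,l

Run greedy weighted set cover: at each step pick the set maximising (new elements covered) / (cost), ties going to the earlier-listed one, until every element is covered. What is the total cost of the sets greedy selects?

25

Pick 1: S3 adds 6 new (a, d, h, i, j, k) at cost 5 (ratio 6/5).
Pick 2: S4 adds 5 new (b, c, e, g, l) at cost 9 (ratio 5/9).
Pick 3: S5 adds 1 new (f) at cost 11 (ratio 1/11).
Greedy total cost: 5 + 9 + 11 = 25. (The true optimum is 21, so greedy overshoots here.)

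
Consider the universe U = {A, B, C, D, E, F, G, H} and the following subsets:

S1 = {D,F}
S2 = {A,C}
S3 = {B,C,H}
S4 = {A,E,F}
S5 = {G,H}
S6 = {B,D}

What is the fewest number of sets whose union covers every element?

4

S1, S3, S4, S5 together cover {A, B, C, D, E, F, G, H} — every element.
No 3 of the 6 sets cover everything (all 20 triples fall short), so 4 is minimum.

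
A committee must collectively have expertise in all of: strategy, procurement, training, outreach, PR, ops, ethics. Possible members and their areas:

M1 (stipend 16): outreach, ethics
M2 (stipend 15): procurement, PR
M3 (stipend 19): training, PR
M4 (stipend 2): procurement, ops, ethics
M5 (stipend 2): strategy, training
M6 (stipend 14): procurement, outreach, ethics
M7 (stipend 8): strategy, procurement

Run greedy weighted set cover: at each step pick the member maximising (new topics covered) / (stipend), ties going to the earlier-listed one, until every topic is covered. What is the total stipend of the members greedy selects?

33

Pick 1: M4 adds 3 new (procurement, ops, ethics) at stipend 2 (ratio 3/2).
Pick 2: M5 adds 2 new (strategy, training) at stipend 2 (ratio 2/2).
Pick 3: M6 adds 1 new (outreach) at stipend 14 (ratio 1/14).
Pick 4: M2 adds 1 new (PR) at stipend 15 (ratio 1/15).
Greedy total stipend: 2 + 2 + 14 + 15 = 33.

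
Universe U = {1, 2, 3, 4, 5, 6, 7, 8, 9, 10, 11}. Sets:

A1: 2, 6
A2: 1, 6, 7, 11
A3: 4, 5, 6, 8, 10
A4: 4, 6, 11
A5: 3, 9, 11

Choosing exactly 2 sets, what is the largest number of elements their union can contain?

8

Choosing A2, A3 covers {1, 4, 5, 6, 7, 8, 10, 11} — 8 elements.
No choice of 2 sets does better; here 2, 3, 9 are left uncovered.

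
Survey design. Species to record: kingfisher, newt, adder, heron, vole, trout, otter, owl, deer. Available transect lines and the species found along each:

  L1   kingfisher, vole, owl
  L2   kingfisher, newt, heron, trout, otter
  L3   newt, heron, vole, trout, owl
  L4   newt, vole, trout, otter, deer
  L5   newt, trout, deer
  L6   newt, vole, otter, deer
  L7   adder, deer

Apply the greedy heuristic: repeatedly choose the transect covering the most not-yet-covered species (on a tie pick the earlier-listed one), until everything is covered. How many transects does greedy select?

Pick 1: L2 covers 5 new species (kingfisher, newt, heron, trout, otter).
Pick 2: L1 covers 2 new species (vole, owl).
Pick 3: L7 covers 2 new species (adder, deer).
Greedy uses 3 transects.

3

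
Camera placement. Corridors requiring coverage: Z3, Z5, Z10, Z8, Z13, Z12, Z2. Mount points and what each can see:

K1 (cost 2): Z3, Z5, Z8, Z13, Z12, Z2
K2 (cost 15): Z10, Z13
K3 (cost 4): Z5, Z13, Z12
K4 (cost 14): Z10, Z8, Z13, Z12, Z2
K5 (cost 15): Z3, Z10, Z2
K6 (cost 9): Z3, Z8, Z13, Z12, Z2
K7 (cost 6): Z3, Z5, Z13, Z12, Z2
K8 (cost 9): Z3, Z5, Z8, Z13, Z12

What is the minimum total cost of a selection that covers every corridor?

16

K1, K4 cover every corridor at cost 2 + 14 = 16.
Any cover uses at least 2 camera mounts; among all covering selections none totals below 16.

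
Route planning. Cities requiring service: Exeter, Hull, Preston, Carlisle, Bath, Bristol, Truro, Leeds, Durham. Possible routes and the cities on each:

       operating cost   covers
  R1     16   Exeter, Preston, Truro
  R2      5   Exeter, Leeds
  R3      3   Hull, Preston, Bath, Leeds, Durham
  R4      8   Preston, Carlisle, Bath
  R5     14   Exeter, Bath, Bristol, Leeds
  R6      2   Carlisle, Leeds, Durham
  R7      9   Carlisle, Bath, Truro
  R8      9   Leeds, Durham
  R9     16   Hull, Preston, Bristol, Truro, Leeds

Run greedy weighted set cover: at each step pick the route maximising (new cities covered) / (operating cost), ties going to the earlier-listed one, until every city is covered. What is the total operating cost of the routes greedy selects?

26

Pick 1: R3 adds 5 new (Hull, Preston, Bath, Leeds, Durham) at operating cost 3 (ratio 5/3).
Pick 2: R6 adds 1 new (Carlisle) at operating cost 2 (ratio 1/2).
Pick 3: R2 adds 1 new (Exeter) at operating cost 5 (ratio 1/5).
Pick 4: R9 adds 2 new (Bristol, Truro) at operating cost 16 (ratio 2/16).
Greedy total operating cost: 3 + 2 + 5 + 16 = 26.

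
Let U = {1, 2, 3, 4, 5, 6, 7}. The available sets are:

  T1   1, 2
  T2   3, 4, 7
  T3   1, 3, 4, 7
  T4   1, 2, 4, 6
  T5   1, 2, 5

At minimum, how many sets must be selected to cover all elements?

3

T2, T4, T5 together cover {1, 2, 3, 4, 5, 6, 7} — every element.
No 2 of the 5 sets cover everything (all 10 pairs fall short), so 3 is minimum.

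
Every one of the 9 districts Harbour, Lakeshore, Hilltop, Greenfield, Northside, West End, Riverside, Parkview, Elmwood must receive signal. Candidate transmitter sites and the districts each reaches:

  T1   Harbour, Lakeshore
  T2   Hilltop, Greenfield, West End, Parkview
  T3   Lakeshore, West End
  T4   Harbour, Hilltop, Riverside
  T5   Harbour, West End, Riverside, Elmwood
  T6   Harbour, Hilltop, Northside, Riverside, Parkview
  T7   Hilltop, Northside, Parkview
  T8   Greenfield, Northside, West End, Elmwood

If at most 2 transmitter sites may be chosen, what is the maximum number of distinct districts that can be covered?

8

Choosing T6, T8 covers {Harbour, Hilltop, Greenfield, Northside, West End, Riverside, Parkview, Elmwood} — 8 districts.
No choice of 2 transmitter sites does better; here Lakeshore is left uncovered.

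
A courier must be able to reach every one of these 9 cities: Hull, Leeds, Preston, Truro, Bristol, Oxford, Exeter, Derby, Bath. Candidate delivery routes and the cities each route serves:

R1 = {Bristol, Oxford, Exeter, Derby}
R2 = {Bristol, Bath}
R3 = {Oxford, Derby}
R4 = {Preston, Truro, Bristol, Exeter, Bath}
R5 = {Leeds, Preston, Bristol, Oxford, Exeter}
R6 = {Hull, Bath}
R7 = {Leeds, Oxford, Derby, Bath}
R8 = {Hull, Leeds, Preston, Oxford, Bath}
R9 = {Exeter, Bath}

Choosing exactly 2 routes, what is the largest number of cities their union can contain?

8

Choosing R1, R8 covers {Hull, Leeds, Preston, Bristol, Oxford, Exeter, Derby, Bath} — 8 cities.
No choice of 2 routes does better; here Truro is left uncovered.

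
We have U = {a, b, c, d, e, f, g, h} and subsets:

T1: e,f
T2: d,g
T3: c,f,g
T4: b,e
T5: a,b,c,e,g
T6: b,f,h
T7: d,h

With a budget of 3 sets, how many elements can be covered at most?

8

Choosing T1, T5, T7 covers {a, b, c, d, e, f, g, h} — 8 elements.
That is all 8 elements.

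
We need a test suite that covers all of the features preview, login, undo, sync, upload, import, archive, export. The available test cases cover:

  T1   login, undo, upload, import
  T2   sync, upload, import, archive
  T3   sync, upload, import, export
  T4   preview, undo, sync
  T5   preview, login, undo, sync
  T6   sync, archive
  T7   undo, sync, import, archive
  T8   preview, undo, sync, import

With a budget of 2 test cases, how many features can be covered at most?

7

Choosing T2, T5 covers {preview, login, undo, sync, upload, import, archive} — 7 features.
No choice of 2 test cases does better; here export is left uncovered.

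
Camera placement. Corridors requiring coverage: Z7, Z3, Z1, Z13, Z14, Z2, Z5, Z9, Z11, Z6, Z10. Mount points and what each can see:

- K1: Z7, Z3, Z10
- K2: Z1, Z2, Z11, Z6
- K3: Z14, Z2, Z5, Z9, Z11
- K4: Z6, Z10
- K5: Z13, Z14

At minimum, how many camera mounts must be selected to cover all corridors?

4

K1, K2, K3, K5 together cover {Z7, Z3, Z1, Z13, Z14, Z2, Z5, Z9, Z11, Z6, Z10} — every corridor.
No 3 of the 5 camera mounts cover everything (all 10 triples fall short), so 4 is minimum.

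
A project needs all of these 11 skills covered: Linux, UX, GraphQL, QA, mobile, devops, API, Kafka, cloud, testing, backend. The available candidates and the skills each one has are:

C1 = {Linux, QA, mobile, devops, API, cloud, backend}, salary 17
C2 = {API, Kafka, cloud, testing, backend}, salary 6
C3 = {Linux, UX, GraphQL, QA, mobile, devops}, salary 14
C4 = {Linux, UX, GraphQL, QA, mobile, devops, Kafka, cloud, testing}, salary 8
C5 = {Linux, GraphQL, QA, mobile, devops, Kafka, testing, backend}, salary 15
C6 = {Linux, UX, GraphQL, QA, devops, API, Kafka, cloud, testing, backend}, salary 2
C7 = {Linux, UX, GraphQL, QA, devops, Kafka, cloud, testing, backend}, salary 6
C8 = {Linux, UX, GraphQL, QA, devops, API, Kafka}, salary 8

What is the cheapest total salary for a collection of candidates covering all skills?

C4, C6 cover every skill at salary 8 + 2 = 10.
Any cover uses at least 2 candidates; among all covering selections none totals below 10.

10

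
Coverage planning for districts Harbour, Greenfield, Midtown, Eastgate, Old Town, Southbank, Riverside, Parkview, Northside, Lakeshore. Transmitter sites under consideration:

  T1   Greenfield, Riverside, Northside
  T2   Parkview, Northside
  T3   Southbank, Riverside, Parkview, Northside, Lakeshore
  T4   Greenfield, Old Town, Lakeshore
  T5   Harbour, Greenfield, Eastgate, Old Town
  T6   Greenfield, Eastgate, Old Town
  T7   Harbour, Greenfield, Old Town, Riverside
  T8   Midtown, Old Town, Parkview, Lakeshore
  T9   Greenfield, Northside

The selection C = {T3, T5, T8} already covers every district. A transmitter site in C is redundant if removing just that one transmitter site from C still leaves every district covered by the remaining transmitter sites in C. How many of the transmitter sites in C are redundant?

Drop T3: Southbank, Riverside, Northside uncovered — not redundant.
Drop T5: Harbour, Greenfield, Eastgate uncovered — not redundant.
Drop T8: Midtown uncovered — not redundant.
None of the transmitter sites in C is redundant.

0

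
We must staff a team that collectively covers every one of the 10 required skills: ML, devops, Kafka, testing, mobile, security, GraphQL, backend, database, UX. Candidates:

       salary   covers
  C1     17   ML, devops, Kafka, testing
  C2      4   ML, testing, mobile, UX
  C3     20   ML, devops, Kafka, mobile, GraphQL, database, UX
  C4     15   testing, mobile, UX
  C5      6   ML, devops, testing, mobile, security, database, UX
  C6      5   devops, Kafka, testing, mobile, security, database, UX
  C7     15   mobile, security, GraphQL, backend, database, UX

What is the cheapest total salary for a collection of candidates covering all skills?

24

C2, C6, C7 cover every skill at salary 4 + 5 + 15 = 24.
Any cover uses at least 2 candidates; among all covering selections none totals below 24.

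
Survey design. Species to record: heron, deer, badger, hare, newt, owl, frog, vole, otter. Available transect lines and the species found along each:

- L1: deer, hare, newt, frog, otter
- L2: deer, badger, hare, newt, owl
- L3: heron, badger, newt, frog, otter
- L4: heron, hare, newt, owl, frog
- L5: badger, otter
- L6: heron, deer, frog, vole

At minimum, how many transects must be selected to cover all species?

3

L1, L2, L6 together cover {heron, deer, badger, hare, newt, owl, frog, vole, otter} — every species.
No 2 of the 6 transects cover everything (all 15 pairs fall short), so 3 is minimum.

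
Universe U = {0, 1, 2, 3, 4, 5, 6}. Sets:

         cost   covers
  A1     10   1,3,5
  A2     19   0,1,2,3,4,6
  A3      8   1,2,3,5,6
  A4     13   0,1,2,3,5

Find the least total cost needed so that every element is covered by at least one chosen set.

A2, A3 cover every element at cost 19 + 8 = 27.
Any cover uses at least 2 sets; among all covering selections none totals below 27.

27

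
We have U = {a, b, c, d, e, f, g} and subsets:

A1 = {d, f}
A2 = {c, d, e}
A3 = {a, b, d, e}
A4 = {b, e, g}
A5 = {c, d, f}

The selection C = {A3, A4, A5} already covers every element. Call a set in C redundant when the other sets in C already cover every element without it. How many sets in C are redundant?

0

Drop A3: a uncovered — not redundant.
Drop A4: g uncovered — not redundant.
Drop A5: c, f uncovered — not redundant.
None of the sets in C is redundant.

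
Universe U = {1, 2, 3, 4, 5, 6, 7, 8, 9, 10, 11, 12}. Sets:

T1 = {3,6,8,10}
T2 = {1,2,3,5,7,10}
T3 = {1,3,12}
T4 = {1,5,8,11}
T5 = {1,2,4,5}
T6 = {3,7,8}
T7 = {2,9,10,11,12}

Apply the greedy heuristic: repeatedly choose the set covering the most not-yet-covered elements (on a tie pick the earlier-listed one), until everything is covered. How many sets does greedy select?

Pick 1: T2 covers 6 new elements (1, 2, 3, 5, 7, 10).
Pick 2: T7 covers 3 new elements (9, 11, 12).
Pick 3: T1 covers 2 new elements (6, 8).
Pick 4: T5 covers 1 new elements (4).
Greedy uses 4 sets.

4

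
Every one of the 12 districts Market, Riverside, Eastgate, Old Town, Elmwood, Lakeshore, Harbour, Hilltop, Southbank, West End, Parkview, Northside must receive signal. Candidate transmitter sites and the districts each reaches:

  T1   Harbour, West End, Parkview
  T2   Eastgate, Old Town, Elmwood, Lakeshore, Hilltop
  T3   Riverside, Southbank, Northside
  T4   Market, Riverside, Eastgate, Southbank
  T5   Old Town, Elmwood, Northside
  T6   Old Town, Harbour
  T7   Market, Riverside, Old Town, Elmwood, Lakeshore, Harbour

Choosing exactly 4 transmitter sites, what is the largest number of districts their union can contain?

Choosing T1, T2, T3, T4 covers {Market, Riverside, Eastgate, Old Town, Elmwood, Lakeshore, Harbour, Hilltop, Southbank, West End, Parkview, Northside} — 12 districts.
That is all 12 districts.

12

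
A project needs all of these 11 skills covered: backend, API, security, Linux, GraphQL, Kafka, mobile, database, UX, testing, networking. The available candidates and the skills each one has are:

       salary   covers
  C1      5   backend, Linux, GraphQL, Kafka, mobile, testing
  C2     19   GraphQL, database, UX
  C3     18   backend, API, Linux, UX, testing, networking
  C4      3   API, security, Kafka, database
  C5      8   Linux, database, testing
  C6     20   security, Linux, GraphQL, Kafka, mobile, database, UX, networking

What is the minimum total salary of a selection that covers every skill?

26

C1, C3, C4 cover every skill at salary 5 + 18 + 3 = 26.
Any cover uses at least 2 candidates; among all covering selections none totals below 26.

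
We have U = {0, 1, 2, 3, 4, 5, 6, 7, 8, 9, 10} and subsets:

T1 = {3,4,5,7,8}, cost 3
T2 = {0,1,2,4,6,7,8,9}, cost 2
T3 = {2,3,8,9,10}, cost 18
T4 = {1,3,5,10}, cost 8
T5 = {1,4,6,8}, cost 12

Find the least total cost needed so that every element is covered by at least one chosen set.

T2, T4 cover every element at cost 2 + 8 = 10.
Any cover uses at least 2 sets; among all covering selections none totals below 10.
Greedy by coverage-per-cost would pick T2, T1, T4 for 13 — worse than the optimum 10.

10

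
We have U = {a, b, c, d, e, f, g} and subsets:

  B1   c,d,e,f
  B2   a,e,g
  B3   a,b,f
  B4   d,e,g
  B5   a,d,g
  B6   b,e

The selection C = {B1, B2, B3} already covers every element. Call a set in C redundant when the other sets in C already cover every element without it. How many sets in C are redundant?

0

Drop B1: c, d uncovered — not redundant.
Drop B2: g uncovered — not redundant.
Drop B3: b uncovered — not redundant.
None of the sets in C is redundant.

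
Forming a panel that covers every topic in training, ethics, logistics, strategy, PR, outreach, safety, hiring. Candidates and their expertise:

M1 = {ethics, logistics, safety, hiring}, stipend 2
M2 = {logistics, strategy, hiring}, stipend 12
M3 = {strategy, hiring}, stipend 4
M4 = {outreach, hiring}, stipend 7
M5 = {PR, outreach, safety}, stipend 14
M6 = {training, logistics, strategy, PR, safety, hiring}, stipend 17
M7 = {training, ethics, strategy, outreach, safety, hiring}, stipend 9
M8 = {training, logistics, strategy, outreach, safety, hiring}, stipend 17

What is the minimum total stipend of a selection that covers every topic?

M1, M5, M7 cover every topic at stipend 2 + 14 + 9 = 25.
Any cover uses at least 2 members; among all covering selections none totals below 25.

25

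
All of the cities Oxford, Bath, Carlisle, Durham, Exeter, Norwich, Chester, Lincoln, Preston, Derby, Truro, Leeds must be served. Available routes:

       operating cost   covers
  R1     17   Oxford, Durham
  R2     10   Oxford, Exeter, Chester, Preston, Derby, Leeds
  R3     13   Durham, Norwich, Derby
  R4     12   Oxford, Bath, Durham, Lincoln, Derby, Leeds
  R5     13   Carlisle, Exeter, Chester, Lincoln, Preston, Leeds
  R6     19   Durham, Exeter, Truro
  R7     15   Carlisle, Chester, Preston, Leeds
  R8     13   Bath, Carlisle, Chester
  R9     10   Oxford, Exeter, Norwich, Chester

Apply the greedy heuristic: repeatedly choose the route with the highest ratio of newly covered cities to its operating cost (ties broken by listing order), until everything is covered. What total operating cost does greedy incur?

Pick 1: R2 adds 6 new (Oxford, Exeter, Chester, Preston, Derby, Leeds) at operating cost 10 (ratio 6/10).
Pick 2: R4 adds 3 new (Bath, Durham, Lincoln) at operating cost 12 (ratio 3/12).
Pick 3: R9 adds 1 new (Norwich) at operating cost 10 (ratio 1/10).
Pick 4: R5 adds 1 new (Carlisle) at operating cost 13 (ratio 1/13).
Pick 5: R6 adds 1 new (Truro) at operating cost 19 (ratio 1/19).
Greedy total operating cost: 10 + 12 + 10 + 13 + 19 = 64. (The true optimum is 54, so greedy overshoots here.)

64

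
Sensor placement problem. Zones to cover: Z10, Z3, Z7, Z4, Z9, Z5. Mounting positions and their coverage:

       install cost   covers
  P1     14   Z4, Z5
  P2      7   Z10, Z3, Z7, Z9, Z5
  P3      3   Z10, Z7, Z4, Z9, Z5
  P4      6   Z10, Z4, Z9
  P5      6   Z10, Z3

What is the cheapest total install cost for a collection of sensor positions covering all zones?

9

P3, P5 cover every zone at install cost 3 + 6 = 9.
Any cover uses at least 2 sensor positions; among all covering selections none totals below 9.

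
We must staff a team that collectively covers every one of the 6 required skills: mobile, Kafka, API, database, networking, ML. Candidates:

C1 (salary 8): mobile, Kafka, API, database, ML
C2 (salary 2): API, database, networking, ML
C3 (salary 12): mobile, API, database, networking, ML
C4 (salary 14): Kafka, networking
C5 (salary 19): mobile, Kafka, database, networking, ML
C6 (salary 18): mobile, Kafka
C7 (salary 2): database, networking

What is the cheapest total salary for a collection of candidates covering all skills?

10

C1, C2 cover every skill at salary 8 + 2 = 10.
Any cover uses at least 2 candidates; among all covering selections none totals below 10.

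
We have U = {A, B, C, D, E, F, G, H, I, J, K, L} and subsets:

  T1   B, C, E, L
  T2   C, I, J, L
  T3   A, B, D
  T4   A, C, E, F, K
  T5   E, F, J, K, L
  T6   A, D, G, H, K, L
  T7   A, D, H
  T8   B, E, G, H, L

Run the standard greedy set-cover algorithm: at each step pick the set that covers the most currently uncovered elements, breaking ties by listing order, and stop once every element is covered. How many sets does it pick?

4

Pick 1: T6 covers 6 new elements (A, D, G, H, K, L).
Pick 2: T1 covers 3 new elements (B, C, E).
Pick 3: T2 covers 2 new elements (I, J).
Pick 4: T4 covers 1 new elements (F).
Greedy uses 4 sets.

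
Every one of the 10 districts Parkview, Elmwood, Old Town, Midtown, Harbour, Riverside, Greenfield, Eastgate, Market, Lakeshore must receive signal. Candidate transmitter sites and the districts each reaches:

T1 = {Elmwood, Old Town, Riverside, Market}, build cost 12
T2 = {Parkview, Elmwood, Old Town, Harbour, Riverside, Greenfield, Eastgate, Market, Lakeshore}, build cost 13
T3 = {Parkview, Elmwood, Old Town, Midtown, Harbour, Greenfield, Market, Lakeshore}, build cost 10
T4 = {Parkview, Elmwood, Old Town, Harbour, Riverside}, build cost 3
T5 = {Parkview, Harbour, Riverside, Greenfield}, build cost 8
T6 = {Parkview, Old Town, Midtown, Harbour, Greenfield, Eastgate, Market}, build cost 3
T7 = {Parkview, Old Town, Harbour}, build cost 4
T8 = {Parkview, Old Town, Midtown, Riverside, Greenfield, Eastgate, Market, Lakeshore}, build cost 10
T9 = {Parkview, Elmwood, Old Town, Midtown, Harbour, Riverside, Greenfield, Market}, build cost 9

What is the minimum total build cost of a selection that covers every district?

13

T4, T8 cover every district at build cost 3 + 10 = 13.
Any cover uses at least 2 transmitter sites; among all covering selections none totals below 13.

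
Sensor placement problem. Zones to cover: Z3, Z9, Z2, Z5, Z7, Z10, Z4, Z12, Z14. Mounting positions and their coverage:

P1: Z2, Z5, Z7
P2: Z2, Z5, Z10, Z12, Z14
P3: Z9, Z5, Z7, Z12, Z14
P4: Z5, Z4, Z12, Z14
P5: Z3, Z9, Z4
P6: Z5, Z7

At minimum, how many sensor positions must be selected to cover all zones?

3

P1, P2, P5 together cover {Z3, Z9, Z2, Z5, Z7, Z10, Z4, Z12, Z14} — every zone.
No 2 of the 6 sensor positions cover everything (all 15 pairs fall short), so 3 is minimum.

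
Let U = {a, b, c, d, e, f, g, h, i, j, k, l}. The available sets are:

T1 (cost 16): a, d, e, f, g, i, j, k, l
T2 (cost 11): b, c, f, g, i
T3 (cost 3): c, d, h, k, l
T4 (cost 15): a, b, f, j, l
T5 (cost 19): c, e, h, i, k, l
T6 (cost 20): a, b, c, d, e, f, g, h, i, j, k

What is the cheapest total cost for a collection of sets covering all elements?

T3, T6 cover every element at cost 3 + 20 = 23.
Any cover uses at least 2 sets; among all covering selections none totals below 23.

23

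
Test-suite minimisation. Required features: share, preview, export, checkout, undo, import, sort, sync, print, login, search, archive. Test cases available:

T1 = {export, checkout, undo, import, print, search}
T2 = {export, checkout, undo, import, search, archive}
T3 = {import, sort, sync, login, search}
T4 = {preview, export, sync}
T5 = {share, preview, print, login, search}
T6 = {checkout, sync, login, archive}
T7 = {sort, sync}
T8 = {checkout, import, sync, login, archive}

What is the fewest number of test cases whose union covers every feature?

3

T2, T3, T5 together cover {share, preview, export, checkout, undo, import, sort, sync, print, login, search, archive} — every feature.
No 2 of the 8 test cases cover everything (all 28 pairs fall short), so 3 is minimum.
Greedy (largest uncovered first) would take T1, T3, T5, T2 — 4 test cases — but 3 suffice.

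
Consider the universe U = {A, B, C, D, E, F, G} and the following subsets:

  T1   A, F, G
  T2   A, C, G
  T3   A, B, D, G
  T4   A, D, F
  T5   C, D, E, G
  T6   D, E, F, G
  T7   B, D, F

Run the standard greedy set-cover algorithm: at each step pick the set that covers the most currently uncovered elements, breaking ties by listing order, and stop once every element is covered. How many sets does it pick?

Pick 1: T3 covers 4 new elements (A, B, D, G).
Pick 2: T5 covers 2 new elements (C, E).
Pick 3: T1 covers 1 new elements (F).
Greedy uses 3 sets.

3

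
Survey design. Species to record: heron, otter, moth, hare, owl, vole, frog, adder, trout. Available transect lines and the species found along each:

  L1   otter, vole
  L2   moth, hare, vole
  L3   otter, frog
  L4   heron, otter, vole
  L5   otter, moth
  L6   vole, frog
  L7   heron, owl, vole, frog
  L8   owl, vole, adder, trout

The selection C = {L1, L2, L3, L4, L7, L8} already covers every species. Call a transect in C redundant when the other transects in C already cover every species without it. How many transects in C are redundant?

4

Drop L1: the rest still cover every species — redundant.
Drop L2: moth, hare uncovered — not redundant.
Drop L3: the rest still cover every species — redundant.
Drop L4: the rest still cover every species — redundant.
Drop L7: the rest still cover every species — redundant.
Drop L8: adder, trout uncovered — not redundant.
4 redundant: L1, L3, L4, L7.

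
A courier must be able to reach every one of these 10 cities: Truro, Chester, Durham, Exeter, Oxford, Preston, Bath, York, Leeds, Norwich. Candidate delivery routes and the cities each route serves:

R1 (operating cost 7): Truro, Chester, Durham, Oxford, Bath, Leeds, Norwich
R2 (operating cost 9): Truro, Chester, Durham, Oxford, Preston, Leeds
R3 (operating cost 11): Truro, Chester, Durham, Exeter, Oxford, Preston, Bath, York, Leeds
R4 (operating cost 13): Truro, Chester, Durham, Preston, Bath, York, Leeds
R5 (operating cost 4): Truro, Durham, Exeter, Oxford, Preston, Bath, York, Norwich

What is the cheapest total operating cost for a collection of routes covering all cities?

11

R1, R5 cover every city at operating cost 7 + 4 = 11.
Any cover uses at least 2 routes; among all covering selections none totals below 11.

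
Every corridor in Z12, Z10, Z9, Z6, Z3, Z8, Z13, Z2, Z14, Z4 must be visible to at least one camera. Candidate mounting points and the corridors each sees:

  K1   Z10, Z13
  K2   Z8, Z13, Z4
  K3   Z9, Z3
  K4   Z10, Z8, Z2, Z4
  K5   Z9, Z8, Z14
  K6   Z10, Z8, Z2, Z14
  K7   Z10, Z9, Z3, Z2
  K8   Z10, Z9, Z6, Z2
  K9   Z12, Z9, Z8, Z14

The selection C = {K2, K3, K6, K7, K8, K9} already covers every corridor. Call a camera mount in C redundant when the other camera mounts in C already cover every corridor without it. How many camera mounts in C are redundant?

Drop K2: Z13, Z4 uncovered — not redundant.
Drop K3: the rest still cover every corridor — redundant.
Drop K6: the rest still cover every corridor — redundant.
Drop K7: the rest still cover every corridor — redundant.
Drop K8: Z6 uncovered — not redundant.
Drop K9: Z12 uncovered — not redundant.
3 redundant: K3, K6, K7.

3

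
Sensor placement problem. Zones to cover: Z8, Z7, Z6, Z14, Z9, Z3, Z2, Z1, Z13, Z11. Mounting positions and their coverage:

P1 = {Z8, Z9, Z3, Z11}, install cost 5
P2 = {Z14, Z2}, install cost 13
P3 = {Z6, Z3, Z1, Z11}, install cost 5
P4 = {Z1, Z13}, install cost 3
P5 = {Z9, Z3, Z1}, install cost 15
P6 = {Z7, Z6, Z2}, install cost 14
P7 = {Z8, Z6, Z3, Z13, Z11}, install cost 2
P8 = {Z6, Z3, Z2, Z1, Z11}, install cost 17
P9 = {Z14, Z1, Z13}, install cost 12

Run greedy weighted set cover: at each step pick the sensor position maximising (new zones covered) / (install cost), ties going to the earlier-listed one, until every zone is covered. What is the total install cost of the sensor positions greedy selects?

37

Pick 1: P7 adds 5 new (Z8, Z6, Z3, Z13, Z11) at install cost 2 (ratio 5/2).
Pick 2: P4 adds 1 new (Z1) at install cost 3 (ratio 1/3).
Pick 3: P1 adds 1 new (Z9) at install cost 5 (ratio 1/5).
Pick 4: P2 adds 2 new (Z14, Z2) at install cost 13 (ratio 2/13).
Pick 5: P6 adds 1 new (Z7) at install cost 14 (ratio 1/14).
Greedy total install cost: 2 + 3 + 5 + 13 + 14 = 37. (The true optimum is 31, so greedy overshoots here.)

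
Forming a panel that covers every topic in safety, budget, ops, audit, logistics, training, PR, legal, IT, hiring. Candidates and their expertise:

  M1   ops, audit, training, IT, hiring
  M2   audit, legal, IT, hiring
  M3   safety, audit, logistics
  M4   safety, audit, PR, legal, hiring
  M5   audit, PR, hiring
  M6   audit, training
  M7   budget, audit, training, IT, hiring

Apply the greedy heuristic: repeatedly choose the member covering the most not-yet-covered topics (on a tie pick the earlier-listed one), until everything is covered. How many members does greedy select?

4

Pick 1: M1 covers 5 new topics (ops, audit, training, IT, hiring).
Pick 2: M4 covers 3 new topics (safety, PR, legal).
Pick 3: M3 covers 1 new topics (logistics).
Pick 4: M7 covers 1 new topics (budget).
Greedy uses 4 members.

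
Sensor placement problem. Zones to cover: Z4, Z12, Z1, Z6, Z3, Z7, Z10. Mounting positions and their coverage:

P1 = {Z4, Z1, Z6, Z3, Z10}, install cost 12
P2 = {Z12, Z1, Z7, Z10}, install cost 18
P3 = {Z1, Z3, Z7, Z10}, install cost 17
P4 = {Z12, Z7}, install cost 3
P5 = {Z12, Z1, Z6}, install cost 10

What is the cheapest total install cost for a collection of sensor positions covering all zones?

15

P1, P4 cover every zone at install cost 12 + 3 = 15.
Any cover uses at least 2 sensor positions; among all covering selections none totals below 15.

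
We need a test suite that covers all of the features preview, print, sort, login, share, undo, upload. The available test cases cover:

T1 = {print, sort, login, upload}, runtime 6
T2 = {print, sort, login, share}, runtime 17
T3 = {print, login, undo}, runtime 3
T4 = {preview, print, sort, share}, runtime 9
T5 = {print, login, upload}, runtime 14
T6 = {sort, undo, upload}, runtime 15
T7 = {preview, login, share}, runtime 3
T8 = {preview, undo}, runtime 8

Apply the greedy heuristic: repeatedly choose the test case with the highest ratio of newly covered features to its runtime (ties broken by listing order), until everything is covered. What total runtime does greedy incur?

12

Pick 1: T3 adds 3 new (print, login, undo) at runtime 3 (ratio 3/3).
Pick 2: T7 adds 2 new (preview, share) at runtime 3 (ratio 2/3).
Pick 3: T1 adds 2 new (sort, upload) at runtime 6 (ratio 2/6).
Greedy total runtime: 3 + 3 + 6 = 12.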